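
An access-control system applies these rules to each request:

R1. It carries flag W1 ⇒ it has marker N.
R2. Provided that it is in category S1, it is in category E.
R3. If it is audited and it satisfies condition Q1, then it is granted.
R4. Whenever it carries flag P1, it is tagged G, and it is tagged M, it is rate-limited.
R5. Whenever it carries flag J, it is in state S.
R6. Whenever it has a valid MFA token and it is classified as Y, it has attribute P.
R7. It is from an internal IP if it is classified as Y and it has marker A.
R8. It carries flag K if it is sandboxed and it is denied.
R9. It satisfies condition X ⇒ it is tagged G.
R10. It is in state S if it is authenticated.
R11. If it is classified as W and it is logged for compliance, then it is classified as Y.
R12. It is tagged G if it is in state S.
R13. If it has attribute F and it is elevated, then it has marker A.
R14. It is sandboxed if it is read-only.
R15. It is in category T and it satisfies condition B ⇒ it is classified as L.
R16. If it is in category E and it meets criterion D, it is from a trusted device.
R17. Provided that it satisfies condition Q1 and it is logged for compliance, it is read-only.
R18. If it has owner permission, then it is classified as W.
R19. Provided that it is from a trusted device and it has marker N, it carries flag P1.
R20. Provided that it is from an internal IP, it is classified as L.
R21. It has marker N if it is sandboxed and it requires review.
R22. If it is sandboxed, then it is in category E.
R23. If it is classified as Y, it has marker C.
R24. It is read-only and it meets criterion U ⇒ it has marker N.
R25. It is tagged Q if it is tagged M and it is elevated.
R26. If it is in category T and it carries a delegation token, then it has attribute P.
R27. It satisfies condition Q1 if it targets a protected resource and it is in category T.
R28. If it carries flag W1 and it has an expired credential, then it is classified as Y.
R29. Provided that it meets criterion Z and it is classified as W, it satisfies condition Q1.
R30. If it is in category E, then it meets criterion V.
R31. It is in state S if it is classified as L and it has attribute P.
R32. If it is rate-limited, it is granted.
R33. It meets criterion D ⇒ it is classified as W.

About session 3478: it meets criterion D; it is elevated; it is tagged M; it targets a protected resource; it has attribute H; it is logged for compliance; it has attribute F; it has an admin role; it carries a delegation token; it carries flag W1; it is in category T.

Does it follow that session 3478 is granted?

Yes

By R1 (it carries flag W1): it has marker N.
By R13 (it has attribute F, it is elevated): it has marker A.
By R26 (it is in category T, it carries a delegation token): it has attribute P.
By R27 (it targets a protected resource, it is in category T): it satisfies condition Q1.
By R33 (it meets criterion D): it is classified as W.
By R11 (it is classified as W, it is logged for compliance): it is classified as Y.
By R17 (it satisfies condition Q1, it is logged for compliance): it is read-only.
By R7 (it is classified as Y, it has marker A): it is from an internal IP.
By R14 (it is read-only): it is sandboxed.
By R20 (it is from an internal IP): it is classified as L.
By R22 (it is sandboxed): it is in category E.
By R31 (it is classified as L, it has attribute P): it is in state S.
By R12 (it is in state S): it is tagged G.
By R16 (it is in category E, it meets criterion D): it is from a trusted device.
By R19 (it is from a trusted device, it has marker N): it carries flag P1.
By R4 (it carries flag P1, it is tagged G, it is tagged M): it is rate-limited.
By R32 (it is rate-limited): it is granted.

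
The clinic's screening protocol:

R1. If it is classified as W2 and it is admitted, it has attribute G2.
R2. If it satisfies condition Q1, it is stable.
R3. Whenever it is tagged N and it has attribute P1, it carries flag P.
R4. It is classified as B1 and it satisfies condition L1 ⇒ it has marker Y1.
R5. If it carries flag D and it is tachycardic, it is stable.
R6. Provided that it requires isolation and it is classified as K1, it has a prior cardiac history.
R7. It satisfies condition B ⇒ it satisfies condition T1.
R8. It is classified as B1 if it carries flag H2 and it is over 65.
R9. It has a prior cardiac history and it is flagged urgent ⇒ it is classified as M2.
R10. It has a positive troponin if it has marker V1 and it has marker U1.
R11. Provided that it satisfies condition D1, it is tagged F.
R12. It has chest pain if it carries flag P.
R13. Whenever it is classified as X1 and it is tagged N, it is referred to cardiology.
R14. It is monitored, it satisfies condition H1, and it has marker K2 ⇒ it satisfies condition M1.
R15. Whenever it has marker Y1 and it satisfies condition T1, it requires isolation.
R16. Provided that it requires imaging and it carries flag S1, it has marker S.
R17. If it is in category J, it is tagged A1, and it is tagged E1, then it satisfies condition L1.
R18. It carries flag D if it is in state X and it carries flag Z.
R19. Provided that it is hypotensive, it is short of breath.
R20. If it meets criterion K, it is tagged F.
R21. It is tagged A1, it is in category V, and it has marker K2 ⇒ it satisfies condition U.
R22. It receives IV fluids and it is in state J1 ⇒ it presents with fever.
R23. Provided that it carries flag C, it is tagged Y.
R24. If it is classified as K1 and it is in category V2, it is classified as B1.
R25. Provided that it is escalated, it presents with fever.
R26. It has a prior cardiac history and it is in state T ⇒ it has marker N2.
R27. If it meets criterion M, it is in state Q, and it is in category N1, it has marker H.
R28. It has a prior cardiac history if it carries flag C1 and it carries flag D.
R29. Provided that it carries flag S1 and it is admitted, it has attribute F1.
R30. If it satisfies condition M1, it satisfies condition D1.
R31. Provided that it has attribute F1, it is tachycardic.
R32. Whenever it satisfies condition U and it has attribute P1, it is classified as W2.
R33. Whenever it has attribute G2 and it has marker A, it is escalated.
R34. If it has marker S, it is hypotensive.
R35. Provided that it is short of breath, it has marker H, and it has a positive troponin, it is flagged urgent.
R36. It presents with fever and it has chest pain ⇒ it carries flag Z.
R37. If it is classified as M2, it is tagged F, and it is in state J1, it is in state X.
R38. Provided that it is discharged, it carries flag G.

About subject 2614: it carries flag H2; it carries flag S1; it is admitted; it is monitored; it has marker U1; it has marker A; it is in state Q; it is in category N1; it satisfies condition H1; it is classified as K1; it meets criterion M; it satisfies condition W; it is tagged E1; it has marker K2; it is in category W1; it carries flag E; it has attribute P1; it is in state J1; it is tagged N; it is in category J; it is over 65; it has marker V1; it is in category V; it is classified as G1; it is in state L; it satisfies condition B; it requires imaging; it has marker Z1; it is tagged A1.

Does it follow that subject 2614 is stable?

Yes

By R3 (it is tagged N, it has attribute P1): it carries flag P.
By R7 (it satisfies condition B): it satisfies condition T1.
By R8 (it carries flag H2, it is over 65): it is classified as B1.
By R10 (it has marker V1, it has marker U1): it has a positive troponin.
By R12 (it carries flag P): it has chest pain.
By R14 (it is monitored, it satisfies condition H1, it has marker K2): it satisfies condition M1.
By R16 (it requires imaging, it carries flag S1): it has marker S.
By R17 (it is in category J, it is tagged A1, it is tagged E1): it satisfies condition L1.
By R21 (it is tagged A1, it is in category V, it has marker K2): it satisfies condition U.
By R27 (it meets criterion M, it is in state Q, it is in category N1): it has marker H.
By R29 (it carries flag S1, it is admitted): it has attribute F1.
By R30 (it satisfies condition M1): it satisfies condition D1.
By R31 (it has attribute F1): it is tachycardic.
By R32 (it satisfies condition U, it has attribute P1): it is classified as W2.
By R34 (it has marker S): it is hypotensive.
By R1 (it is classified as W2, it is admitted): it has attribute G2.
By R4 (it is classified as B1, it satisfies condition L1): it has marker Y1.
By R11 (it satisfies condition D1): it is tagged F.
By R15 (it has marker Y1, it satisfies condition T1): it requires isolation.
By R19 (it is hypotensive): it is short of breath.
By R33 (it has attribute G2, it has marker A): it is escalated.
By R35 (it is short of breath, it has marker H, it has a positive troponin): it is flagged urgent.
By R6 (it requires isolation, it is classified as K1): it has a prior cardiac history.
By R9 (it has a prior cardiac history, it is flagged urgent): it is classified as M2.
By R25 (it is escalated): it presents with fever.
By R36 (it presents with fever, it has chest pain): it carries flag Z.
By R37 (it is classified as M2, it is tagged F, it is in state J1): it is in state X.
By R18 (it is in state X, it carries flag Z): it carries flag D.
By R5 (it carries flag D, it is tachycardic): it is stable.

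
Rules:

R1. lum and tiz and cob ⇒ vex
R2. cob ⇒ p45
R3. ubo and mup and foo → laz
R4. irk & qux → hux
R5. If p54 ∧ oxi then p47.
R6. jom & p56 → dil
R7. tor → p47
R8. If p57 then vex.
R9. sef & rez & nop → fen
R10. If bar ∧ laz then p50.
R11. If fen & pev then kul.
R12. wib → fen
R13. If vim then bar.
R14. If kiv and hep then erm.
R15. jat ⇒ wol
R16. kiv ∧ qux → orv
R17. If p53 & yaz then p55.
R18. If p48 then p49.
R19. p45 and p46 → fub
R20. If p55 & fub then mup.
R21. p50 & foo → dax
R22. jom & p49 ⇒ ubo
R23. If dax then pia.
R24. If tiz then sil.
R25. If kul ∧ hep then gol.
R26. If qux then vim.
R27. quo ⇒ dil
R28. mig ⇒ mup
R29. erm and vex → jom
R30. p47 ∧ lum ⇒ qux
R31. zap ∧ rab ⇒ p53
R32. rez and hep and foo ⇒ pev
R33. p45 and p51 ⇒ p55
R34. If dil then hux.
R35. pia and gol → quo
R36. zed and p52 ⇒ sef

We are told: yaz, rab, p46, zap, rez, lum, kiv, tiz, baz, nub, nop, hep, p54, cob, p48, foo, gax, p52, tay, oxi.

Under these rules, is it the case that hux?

Forward chaining from the given facts derives: vex, p45, p47, erm, p49, fub, sil, jom, qux, p53, pev, orv, p55, mup, ubo, vim, laz, bar, p50, dax, pia.
Rules concluding hux: R4 needs irk; R34 needs dil — none of these are established.

No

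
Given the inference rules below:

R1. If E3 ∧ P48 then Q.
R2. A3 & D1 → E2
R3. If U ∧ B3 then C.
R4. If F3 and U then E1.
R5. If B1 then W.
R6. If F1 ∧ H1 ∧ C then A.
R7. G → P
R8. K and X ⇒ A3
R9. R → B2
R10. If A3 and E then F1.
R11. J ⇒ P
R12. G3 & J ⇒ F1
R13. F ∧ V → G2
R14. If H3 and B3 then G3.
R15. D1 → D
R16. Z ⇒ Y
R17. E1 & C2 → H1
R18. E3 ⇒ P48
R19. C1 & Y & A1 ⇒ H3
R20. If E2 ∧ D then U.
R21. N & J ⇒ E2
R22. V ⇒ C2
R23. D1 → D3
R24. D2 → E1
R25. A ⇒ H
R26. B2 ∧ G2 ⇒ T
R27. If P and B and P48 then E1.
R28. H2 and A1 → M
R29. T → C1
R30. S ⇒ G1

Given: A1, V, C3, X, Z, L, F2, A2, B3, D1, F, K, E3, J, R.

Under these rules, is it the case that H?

Forward chaining from the given facts derives: A3, B2, P, G2, D, Y, P48, C2, D3, T, C1, Q, E2, H3, U, C, G3, F1.
The only rule concluding H is R25, which needs A; that is never established.

No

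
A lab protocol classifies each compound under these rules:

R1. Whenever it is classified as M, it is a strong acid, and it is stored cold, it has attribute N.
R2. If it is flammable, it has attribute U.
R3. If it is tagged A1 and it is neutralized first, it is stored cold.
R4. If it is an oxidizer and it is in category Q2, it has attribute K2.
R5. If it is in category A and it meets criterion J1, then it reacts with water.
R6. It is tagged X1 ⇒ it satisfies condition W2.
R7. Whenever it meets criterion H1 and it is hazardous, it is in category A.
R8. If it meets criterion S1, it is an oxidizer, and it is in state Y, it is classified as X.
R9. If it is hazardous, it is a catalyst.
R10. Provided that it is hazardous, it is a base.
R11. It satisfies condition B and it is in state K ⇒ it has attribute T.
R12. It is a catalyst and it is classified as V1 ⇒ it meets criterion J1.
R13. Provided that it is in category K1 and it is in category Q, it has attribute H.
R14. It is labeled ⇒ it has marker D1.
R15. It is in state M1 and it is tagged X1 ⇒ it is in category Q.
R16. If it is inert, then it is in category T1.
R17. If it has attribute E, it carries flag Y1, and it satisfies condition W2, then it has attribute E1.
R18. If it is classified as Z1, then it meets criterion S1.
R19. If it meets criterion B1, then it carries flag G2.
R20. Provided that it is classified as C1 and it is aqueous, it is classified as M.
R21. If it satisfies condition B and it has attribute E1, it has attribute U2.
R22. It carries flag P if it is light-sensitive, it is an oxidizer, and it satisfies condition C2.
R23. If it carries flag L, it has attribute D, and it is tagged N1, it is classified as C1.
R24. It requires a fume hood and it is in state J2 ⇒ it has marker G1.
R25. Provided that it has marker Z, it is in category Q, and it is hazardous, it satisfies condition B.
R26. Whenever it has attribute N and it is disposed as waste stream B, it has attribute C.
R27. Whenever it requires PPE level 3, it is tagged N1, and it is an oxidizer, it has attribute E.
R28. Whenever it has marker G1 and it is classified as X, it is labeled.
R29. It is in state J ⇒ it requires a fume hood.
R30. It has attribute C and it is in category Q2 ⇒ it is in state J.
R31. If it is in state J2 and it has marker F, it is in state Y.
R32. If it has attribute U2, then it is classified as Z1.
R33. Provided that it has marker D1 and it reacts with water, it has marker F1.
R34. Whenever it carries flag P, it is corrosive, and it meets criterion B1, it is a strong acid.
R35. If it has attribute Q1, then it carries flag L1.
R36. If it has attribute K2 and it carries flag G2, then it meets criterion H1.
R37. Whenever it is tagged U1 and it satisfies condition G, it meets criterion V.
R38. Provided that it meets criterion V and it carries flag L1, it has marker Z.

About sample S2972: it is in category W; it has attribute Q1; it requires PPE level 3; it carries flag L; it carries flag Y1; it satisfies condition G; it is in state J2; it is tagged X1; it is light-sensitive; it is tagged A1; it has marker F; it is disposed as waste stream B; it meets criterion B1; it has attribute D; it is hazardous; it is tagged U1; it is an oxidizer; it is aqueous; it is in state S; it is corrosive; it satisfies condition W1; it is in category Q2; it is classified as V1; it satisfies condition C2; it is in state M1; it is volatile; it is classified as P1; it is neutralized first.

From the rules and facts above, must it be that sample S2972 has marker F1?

Forward chaining from the given facts derives: is stored cold, has attribute K2, satisfies condition W2, is a catalyst, is a base, meets criterion J1, is in category Q, carries flag G2, carries flag P, is in state Y, is a strong acid, carries flag L1, meets criterion H1, meets criterion V, has marker Z, is in category A, satisfies condition B, reacts with water.
The only rule concluding "it has marker F1" is R33, which needs "it has marker D1"; that is never established.

No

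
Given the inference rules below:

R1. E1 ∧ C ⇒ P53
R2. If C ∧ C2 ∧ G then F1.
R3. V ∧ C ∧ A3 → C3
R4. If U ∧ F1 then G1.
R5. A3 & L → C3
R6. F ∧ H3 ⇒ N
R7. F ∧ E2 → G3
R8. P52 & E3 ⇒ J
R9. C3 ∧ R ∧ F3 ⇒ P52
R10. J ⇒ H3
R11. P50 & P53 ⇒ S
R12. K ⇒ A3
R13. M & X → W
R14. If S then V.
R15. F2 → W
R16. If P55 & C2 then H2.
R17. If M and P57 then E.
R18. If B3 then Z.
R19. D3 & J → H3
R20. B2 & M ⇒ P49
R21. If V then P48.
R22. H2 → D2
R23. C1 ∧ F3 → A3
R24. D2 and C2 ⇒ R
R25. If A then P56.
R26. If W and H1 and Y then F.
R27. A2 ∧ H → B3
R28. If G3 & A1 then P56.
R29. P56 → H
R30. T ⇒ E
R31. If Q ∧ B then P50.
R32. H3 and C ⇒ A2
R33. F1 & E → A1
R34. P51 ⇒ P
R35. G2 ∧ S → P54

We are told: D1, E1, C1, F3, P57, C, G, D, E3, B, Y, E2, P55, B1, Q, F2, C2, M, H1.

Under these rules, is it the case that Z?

P53  (by R1: E1, C)
F1  (by R2: C, C2, G)
W  (by R15: F2)
H2  (by R16: P55, C2)
E  (by R17: M, P57)
D2  (by R22: H2)
A3  (by R23: C1, F3)
R  (by R24: D2, C2)
F  (by R26: W, H1, Y)
P50  (by R31: Q, B)
A1  (by R33: F1, E)
G3  (by R7: F, E2)
S  (by R11: P50, P53)
V  (by R14: S)
P56  (by R28: G3, A1)
H  (by R29: P56)
C3  (by R3: V, C, A3)
P52  (by R9: C3, R, F3)
J  (by R8: P52, E3)
H3  (by R10: J)
A2  (by R32: H3, C)
B3  (by R27: A2, H)
Z  (by R18: B3)

Yes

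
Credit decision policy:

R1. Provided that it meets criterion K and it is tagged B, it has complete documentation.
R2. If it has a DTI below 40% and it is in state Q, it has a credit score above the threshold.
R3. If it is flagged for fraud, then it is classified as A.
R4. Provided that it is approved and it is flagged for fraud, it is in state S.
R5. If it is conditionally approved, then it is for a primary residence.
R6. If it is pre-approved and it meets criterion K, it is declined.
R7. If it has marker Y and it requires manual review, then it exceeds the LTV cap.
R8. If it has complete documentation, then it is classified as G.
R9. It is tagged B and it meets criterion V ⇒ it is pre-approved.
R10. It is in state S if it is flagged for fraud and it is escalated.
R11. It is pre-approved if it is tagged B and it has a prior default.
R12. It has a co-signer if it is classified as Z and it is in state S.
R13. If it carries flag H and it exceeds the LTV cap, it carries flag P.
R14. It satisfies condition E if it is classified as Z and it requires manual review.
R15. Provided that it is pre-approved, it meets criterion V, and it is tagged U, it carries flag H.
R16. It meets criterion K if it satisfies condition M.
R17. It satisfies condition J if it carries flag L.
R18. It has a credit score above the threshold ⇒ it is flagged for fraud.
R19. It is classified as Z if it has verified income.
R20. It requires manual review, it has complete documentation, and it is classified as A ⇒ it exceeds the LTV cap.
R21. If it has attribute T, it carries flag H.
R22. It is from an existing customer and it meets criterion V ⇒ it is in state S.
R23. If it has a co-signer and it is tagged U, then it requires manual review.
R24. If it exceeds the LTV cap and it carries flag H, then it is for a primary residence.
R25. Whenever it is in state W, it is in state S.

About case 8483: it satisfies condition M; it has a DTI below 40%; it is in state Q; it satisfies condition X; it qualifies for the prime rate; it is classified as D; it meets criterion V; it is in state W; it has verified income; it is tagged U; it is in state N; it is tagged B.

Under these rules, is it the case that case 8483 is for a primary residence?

Yes

By R2 (it has a DTI below 40%, it is in state Q): it has a credit score above the threshold.
By R9 (it is tagged B, it meets criterion V): it is pre-approved.
By R15 (it is pre-approved, it meets criterion V, it is tagged U): it carries flag H.
By R16 (it satisfies condition M): it meets criterion K.
By R18 (it has a credit score above the threshold): it is flagged for fraud.
By R19 (it has verified income): it is classified as Z.
By R25 (it is in state W): it is in state S.
By R1 (it meets criterion K, it is tagged B): it has complete documentation.
By R3 (it is flagged for fraud): it is classified as A.
By R12 (it is classified as Z, it is in state S): it has a co-signer.
By R23 (it has a co-signer, it is tagged U): it requires manual review.
By R20 (it requires manual review, it has complete documentation, it is classified as A): it exceeds the LTV cap.
By R24 (it exceeds the LTV cap, it carries flag H): it is for a primary residence.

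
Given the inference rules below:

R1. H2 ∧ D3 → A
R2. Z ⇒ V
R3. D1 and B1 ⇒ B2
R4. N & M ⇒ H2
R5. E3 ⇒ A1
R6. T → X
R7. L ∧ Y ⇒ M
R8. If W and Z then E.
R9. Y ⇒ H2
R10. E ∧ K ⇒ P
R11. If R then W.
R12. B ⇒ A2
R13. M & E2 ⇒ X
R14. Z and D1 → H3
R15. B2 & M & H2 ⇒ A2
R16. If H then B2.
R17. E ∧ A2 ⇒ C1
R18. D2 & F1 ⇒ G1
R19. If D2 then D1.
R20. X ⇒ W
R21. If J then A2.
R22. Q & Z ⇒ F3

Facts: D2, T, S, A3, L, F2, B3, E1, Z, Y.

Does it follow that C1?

No

Forward chaining from the given facts derives: V, X, M, H2, D1, W, E, H3.
The only rule concluding C1 is R17, which needs A2; that is never established.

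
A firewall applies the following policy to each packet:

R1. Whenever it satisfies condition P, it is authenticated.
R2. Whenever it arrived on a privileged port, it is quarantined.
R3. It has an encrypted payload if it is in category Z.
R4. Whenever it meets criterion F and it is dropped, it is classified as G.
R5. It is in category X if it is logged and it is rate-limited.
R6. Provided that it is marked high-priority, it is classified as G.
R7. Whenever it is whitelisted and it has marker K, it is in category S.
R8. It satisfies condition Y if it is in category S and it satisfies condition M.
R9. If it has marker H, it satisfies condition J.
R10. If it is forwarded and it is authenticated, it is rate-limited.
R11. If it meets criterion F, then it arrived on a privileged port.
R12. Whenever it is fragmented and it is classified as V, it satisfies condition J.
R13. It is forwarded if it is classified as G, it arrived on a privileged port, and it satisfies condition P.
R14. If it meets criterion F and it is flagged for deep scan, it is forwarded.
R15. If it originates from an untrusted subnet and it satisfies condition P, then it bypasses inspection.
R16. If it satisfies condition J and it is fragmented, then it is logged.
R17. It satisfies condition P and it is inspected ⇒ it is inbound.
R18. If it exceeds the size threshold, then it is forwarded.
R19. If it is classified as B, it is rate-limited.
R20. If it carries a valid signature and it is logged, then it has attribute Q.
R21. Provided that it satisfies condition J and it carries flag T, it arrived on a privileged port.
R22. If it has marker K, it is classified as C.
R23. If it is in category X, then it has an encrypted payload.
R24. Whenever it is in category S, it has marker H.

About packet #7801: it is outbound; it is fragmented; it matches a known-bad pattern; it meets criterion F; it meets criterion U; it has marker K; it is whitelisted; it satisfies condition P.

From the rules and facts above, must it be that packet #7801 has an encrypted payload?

No

Forward chaining from the given facts derives: is authenticated, is in category S, arrived on a privileged port, is classified as C, has marker H, is quarantined, satisfies condition J, is logged.
Rules concluding "it has an encrypted payload": R3 needs "it is in category Z"; R23 needs "it is in category X" — none of these are established.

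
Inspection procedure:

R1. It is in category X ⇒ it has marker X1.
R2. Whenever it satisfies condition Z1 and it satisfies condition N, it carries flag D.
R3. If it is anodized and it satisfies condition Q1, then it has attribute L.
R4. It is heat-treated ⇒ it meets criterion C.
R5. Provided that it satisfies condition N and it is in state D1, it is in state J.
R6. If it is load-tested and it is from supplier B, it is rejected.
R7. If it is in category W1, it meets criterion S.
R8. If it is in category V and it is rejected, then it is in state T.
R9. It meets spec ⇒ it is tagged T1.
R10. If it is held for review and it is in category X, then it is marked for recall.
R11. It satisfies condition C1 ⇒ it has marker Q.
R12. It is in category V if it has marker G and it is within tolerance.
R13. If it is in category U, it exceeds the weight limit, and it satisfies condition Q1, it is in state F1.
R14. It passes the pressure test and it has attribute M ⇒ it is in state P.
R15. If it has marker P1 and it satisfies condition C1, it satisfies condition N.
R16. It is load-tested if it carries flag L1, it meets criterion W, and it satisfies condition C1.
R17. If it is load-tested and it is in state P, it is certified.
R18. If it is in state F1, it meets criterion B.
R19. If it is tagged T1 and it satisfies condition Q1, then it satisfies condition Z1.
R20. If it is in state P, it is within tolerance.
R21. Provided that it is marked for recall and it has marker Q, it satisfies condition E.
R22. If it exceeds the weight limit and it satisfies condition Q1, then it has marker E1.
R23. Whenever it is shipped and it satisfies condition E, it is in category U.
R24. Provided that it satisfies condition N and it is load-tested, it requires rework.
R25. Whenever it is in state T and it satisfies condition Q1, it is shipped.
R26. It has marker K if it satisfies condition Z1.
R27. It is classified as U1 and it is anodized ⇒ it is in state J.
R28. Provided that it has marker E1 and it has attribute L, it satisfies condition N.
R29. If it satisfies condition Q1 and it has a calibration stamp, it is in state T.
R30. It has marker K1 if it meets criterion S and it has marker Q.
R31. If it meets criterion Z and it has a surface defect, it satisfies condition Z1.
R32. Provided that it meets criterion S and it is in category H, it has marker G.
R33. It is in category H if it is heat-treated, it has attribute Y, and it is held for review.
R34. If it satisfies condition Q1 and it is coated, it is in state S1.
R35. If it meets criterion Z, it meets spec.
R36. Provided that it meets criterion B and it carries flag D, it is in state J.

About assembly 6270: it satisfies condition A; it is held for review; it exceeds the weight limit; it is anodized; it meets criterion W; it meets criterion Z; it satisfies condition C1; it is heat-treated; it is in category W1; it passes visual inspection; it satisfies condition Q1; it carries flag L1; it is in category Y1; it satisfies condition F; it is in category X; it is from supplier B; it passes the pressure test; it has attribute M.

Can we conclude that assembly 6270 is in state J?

No

Forward chaining from the given facts derives: has marker X1, has attribute L, meets criterion C, meets criterion S, is marked for recall, has marker Q, is in state P, is load-tested, is certified, is within tolerance, satisfies condition E, has marker E1, satisfies condition N, has marker K1, meets spec, is rejected, is tagged T1, satisfies condition Z1, requires rework, has marker K, carries flag D.
Rules concluding "it is in state J": R5 needs "it is in state D1"; R27 needs "it is classified as U1"; R36 needs "it meets criterion B" — none of these are established.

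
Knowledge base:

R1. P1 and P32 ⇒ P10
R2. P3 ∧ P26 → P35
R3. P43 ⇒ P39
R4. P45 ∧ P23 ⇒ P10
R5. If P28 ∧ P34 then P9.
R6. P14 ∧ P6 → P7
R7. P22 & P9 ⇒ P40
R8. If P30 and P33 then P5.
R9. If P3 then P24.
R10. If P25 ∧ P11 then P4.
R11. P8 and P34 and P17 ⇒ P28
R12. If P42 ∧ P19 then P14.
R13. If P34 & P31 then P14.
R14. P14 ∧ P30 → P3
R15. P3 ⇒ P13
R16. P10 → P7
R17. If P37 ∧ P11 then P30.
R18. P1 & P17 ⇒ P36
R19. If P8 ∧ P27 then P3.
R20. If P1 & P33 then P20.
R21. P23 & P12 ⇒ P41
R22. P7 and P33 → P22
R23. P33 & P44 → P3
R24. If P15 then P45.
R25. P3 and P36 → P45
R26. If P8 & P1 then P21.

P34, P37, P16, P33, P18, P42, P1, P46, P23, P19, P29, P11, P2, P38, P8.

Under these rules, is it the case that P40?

No

Forward chaining from the given facts derives: P14, P30, P20, P21, P5, P3, P13, P24.
The only rule concluding P40 is R7, which needs P22; that is never established.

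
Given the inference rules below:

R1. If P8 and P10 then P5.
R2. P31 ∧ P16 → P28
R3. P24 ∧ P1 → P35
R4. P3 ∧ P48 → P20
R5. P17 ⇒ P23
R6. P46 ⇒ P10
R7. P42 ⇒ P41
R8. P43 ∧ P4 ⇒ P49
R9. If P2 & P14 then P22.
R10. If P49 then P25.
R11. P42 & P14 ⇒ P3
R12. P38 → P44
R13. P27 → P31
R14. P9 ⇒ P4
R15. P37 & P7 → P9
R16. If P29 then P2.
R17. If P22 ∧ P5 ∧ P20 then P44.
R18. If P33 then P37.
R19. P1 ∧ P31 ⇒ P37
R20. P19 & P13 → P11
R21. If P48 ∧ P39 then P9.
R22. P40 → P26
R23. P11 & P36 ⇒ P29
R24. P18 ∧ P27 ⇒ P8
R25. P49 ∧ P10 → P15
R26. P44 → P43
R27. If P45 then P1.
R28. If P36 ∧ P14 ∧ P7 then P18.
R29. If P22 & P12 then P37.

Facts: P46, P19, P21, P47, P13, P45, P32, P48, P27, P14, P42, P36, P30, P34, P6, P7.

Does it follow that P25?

Yes

P10  (by R6: P46)
P3  (by R11: P42, P14)
P31  (by R13: P27)
P11  (by R20: P19, P13)
P29  (by R23: P11, P36)
P1  (by R27: P45)
P18  (by R28: P36, P14, P7)
P20  (by R4: P3, P48)
P2  (by R16: P29)
P37  (by R19: P1, P31)
P8  (by R24: P18, P27)
P5  (by R1: P8, P10)
P22  (by R9: P2, P14)
P9  (by R15: P37, P7)
P44  (by R17: P22, P5, P20)
P43  (by R26: P44)
P4  (by R14: P9)
P49  (by R8: P43, P4)
P25  (by R10: P49)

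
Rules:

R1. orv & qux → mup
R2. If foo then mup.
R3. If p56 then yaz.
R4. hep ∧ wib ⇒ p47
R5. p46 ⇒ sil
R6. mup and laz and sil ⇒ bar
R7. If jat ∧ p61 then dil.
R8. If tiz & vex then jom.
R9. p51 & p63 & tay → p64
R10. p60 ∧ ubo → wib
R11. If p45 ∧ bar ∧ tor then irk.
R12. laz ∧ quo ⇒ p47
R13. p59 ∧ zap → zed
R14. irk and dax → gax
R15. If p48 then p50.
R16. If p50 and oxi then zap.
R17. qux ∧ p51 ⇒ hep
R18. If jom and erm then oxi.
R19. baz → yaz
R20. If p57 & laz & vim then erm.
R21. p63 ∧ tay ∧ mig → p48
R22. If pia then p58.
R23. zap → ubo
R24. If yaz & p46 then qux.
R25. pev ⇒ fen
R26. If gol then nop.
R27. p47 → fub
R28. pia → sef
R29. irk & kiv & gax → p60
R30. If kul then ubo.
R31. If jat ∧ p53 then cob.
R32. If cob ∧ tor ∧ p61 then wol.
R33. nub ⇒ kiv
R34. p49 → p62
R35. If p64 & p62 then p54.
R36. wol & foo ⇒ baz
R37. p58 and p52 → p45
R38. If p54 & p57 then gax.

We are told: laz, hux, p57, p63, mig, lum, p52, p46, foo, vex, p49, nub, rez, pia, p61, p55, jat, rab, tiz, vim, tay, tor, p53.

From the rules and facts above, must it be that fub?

Forward chaining from the given facts derives: mup, sil, bar, dil, jom, erm, p48, p58, sef, cob, wol, kiv, p62, baz, p45, irk, p50, oxi, yaz, qux, zap, ubo.
The only rule concluding fub is R27, which needs p47; that is never established.

No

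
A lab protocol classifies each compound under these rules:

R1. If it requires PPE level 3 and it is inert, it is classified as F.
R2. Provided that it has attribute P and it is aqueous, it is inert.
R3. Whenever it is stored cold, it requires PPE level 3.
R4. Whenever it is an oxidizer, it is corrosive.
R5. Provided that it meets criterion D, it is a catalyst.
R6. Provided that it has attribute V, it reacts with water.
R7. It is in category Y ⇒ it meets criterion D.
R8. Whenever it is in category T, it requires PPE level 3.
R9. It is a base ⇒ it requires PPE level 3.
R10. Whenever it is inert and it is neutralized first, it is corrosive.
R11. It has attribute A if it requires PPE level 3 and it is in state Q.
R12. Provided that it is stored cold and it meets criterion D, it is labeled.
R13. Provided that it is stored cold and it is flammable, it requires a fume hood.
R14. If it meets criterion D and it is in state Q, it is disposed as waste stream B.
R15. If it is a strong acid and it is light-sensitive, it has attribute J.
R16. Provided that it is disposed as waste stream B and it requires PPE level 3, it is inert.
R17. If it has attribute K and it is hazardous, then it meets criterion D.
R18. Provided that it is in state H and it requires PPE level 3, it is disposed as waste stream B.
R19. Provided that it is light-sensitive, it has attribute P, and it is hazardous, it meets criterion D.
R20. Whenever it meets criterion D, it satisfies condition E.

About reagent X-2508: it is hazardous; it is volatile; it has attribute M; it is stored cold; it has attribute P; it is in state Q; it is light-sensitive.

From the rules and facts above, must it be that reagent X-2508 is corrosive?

Forward chaining from the given facts derives: requires PPE level 3, has attribute A, meets criterion D, satisfies condition E, is a catalyst, is labeled, is disposed as waste stream B, is inert, is classified as F.
Rules concluding "it is corrosive": R4 needs "it is an oxidizer"; R10 needs "it is neutralized first" — none of these are established.

No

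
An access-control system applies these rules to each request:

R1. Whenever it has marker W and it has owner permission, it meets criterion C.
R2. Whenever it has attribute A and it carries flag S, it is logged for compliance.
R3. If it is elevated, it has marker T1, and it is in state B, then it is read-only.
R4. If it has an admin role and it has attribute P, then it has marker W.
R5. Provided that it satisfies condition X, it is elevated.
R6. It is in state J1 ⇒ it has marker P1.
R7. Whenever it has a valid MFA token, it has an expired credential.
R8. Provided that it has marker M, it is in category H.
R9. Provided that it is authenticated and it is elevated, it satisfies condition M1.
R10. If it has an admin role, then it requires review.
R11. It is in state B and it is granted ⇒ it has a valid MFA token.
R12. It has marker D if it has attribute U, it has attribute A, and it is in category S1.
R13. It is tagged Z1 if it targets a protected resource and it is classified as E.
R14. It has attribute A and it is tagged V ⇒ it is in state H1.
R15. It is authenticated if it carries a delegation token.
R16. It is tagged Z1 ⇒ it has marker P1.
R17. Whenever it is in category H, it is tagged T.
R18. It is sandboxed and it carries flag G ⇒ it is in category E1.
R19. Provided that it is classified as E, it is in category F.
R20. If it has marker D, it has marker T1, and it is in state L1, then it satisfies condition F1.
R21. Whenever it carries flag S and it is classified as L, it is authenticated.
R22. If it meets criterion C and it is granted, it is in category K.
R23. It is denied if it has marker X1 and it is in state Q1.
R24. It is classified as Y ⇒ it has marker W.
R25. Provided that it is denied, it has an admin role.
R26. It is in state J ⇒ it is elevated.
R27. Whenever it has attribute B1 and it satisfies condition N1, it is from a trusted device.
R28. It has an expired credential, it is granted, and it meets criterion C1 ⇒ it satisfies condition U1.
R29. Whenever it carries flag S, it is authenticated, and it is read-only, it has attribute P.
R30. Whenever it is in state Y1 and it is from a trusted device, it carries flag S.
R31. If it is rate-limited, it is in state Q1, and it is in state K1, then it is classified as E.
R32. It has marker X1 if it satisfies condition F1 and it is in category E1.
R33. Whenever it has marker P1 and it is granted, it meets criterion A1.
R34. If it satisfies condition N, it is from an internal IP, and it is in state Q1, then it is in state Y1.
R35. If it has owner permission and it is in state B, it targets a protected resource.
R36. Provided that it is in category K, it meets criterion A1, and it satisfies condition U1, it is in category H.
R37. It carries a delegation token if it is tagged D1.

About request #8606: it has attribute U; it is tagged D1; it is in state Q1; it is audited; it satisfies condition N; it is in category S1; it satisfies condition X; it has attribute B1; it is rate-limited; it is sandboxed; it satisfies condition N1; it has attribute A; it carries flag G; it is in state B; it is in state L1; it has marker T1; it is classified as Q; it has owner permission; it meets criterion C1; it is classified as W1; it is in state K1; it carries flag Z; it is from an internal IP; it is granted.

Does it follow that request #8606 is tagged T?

By R5 (it satisfies condition X): it is elevated.
By R11 (it is in state B, it is granted): it has a valid MFA token.
By R12 (it has attribute U, it has attribute A, it is in category S1): it has marker D.
By R18 (it is sandboxed, it carries flag G): it is in category E1.
By R20 (it has marker D, it has marker T1, it is in state L1): it satisfies condition F1.
By R27 (it has attribute B1, it satisfies condition N1): it is from a trusted device.
By R31 (it is rate-limited, it is in state Q1, it is in state K1): it is classified as E.
By R32 (it satisfies condition F1, it is in category E1): it has marker X1.
By R34 (it satisfies condition N, it is from an internal IP, it is in state Q1): it is in state Y1.
By R35 (it has owner permission, it is in state B): it targets a protected resource.
By R37 (it is tagged D1): it carries a delegation token.
By R3 (it is elevated, it has marker T1, it is in state B): it is read-only.
By R7 (it has a valid MFA token): it has an expired credential.
By R13 (it targets a protected resource, it is classified as E): it is tagged Z1.
By R15 (it carries a delegation token): it is authenticated.
By R16 (it is tagged Z1): it has marker P1.
By R23 (it has marker X1, it is in state Q1): it is denied.
By R25 (it is denied): it has an admin role.
By R28 (it has an expired credential, it is granted, it meets criterion C1): it satisfies condition U1.
By R30 (it is in state Y1, it is from a trusted device): it carries flag S.
By R33 (it has marker P1, it is granted): it meets criterion A1.
By R29 (it carries flag S, it is authenticated, it is read-only): it has attribute P.
By R4 (it has an admin role, it has attribute P): it has marker W.
By R1 (it has marker W, it has owner permission): it meets criterion C.
By R22 (it meets criterion C, it is granted): it is in category K.
By R36 (it is in category K, it meets criterion A1, it satisfies condition U1): it is in category H.
By R17 (it is in category H): it is tagged T.

Yes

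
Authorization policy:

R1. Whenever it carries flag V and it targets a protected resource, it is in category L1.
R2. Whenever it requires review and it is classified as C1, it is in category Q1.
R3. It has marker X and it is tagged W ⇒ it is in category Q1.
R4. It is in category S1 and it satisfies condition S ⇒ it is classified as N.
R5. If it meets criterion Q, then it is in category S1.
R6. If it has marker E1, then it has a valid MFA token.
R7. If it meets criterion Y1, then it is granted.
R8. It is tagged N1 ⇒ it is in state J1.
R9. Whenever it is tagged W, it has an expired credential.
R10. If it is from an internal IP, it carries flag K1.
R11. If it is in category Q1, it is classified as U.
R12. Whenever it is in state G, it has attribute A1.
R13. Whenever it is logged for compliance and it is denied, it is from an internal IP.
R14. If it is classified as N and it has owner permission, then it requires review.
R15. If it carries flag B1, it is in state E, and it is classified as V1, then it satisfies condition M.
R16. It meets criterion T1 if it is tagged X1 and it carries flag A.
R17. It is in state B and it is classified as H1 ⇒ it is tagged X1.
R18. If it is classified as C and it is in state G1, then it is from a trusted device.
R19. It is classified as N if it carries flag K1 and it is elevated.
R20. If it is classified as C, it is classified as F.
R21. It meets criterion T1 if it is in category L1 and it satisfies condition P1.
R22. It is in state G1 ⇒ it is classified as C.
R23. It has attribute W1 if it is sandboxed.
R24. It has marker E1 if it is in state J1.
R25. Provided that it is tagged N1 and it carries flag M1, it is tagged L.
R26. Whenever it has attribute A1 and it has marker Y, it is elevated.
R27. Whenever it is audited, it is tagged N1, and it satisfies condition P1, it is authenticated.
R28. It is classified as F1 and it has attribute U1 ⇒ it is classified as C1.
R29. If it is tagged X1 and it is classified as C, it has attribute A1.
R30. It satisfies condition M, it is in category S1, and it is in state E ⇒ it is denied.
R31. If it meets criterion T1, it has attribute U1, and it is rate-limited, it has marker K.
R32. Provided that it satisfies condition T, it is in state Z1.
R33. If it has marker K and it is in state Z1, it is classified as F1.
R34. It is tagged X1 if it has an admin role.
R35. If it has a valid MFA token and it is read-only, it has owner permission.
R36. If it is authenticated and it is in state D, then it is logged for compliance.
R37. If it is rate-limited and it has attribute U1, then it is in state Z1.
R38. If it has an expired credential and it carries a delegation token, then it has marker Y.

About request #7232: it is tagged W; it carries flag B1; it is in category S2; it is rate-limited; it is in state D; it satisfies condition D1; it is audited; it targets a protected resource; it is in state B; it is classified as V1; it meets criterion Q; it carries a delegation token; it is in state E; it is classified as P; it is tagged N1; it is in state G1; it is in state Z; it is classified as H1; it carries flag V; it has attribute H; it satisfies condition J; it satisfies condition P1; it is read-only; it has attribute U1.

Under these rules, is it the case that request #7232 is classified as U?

Yes

By R1 (it carries flag V, it targets a protected resource): it is in category L1.
By R5 (it meets criterion Q): it is in category S1.
By R8 (it is tagged N1): it is in state J1.
By R9 (it is tagged W): it has an expired credential.
By R15 (it carries flag B1, it is in state E, it is classified as V1): it satisfies condition M.
By R17 (it is in state B, it is classified as H1): it is tagged X1.
By R21 (it is in category L1, it satisfies condition P1): it meets criterion T1.
By R22 (it is in state G1): it is classified as C.
By R24 (it is in state J1): it has marker E1.
By R27 (it is audited, it is tagged N1, it satisfies condition P1): it is authenticated.
By R29 (it is tagged X1, it is classified as C): it has attribute A1.
By R30 (it satisfies condition M, it is in category S1, it is in state E): it is denied.
By R31 (it meets criterion T1, it has attribute U1, it is rate-limited): it has marker K.
By R36 (it is authenticated, it is in state D): it is logged for compliance.
By R37 (it is rate-limited, it has attribute U1): it is in state Z1.
By R38 (it has an expired credential, it carries a delegation token): it has marker Y.
By R6 (it has marker E1): it has a valid MFA token.
By R13 (it is logged for compliance, it is denied): it is from an internal IP.
By R26 (it has attribute A1, it has marker Y): it is elevated.
By R33 (it has marker K, it is in state Z1): it is classified as F1.
By R35 (it has a valid MFA token, it is read-only): it has owner permission.
By R10 (it is from an internal IP): it carries flag K1.
By R19 (it carries flag K1, it is elevated): it is classified as N.
By R28 (it is classified as F1, it has attribute U1): it is classified as C1.
By R14 (it is classified as N, it has owner permission): it requires review.
By R2 (it requires review, it is classified as C1): it is in category Q1.
By R11 (it is in category Q1): it is classified as U.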